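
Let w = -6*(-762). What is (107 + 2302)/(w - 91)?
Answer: 2409/4481 ≈ 0.53760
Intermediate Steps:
w = 4572
(107 + 2302)/(w - 91) = (107 + 2302)/(4572 - 91) = 2409/4481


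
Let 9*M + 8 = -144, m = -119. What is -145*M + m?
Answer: 20969/9 ≈ 2329.9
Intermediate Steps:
M = -152/9 (M = -8/9 + (1/9)*(-144) = -8/9 - 16 = -152/9 ≈ -16.889)
-145*M + m = -145*(-152/9) - 119 = 22040/9 - 119 = 20969/9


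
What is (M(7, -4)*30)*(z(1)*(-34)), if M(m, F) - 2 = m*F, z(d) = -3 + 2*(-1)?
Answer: -132600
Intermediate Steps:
z(d) = -5 (z(d) = -3 - 2 = -5)
M(m, F) = 2 + F*m (M(m, F) = 2 + m*F = 2 + F*m)
(M(7, -4)*30)*(z(1)*(-34)) = ((2 - 4*7)*30)*(-5*(-34)) = ((2 - 28)*30)*170 = -26*30*170 = -780*170 = -132600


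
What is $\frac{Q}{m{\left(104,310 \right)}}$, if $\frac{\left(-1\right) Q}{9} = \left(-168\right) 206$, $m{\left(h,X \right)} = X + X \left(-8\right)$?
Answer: $- \frac{22248}{155} \approx -143.54$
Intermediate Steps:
$m{\left(h,X \right)} = - 7 X$ ($m{\left(h,X \right)} = X - 8 X = - 7 X$)
$Q = 311472$ ($Q = - 9 \left(\left(-168\right) 206\right) = \left(-9\right) \left(-34608\right) = 311472$)
$\frac{Q}{m{\left(104,310 \right)}} = \frac{311472}{\left(-7\right) 310} = \frac{311472}{-2170} = 311472 \left(- \frac{1}{2170}\right) = - \frac{22248}{155}$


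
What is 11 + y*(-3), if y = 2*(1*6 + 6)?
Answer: -61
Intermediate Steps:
y = 24 (y = 2*(6 + 6) = 2*12 = 24)
11 + y*(-3) = 11 + 24*(-3) = 11 - 72 = -61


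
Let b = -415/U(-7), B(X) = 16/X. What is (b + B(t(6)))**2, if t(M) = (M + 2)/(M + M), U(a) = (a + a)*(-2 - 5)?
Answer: 3751969/9604 ≈ 390.67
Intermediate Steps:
U(a) = -14*a (U(a) = (2*a)*(-7) = -14*a)
t(M) = (2 + M)/(2*M) (t(M) = (2 + M)/((2*M)) = (2 + M)*(1/(2*M)) = (2 + M)/(2*M))
b = -415/98 (b = -415/((-14*(-7))) = -415/98 ≈ -4.2347)
(b + B(t(6)))**2 = (-415/98 + 16/(((1/2)*(2 + 6)/6)))**2 = (-415/98 + 16/(((1/2)*(1/6)*8)))**2 = (-415/98 + 16/(2/3))**2 = (-415/98 + 16*(3/2))**2 = (-415/98 + 24)**2 = (1937/98)**2 = 3751969/9604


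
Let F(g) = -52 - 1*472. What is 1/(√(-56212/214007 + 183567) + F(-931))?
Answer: -112139668/19476619275 - √8407172277965299/19476619275 ≈ -0.010465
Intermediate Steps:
F(g) = -524 (F(g) = -52 - 472 = -524)
1/(√(-56212/214007 + 183567) + F(-931)) = 1/(√(-56212/214007 + 183567) - 524) = 1/(√(39284566757/214007) - 524) = 1/(√8407172277965299/214007 - 524) = 1/(-524 + √8407172277965299/214007)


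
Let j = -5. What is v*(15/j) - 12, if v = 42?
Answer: -138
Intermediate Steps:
v*(15/j) - 12 = 42*(15/(-5)) - 12 = 42*(15*(-⅕)) - 12 = 42*(-3) - 12 = -126 - 12 = -138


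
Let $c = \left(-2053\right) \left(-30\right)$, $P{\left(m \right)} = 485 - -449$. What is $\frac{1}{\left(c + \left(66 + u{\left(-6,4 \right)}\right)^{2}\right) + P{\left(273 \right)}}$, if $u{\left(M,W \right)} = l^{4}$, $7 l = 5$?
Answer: $\frac{5764801}{385748364005} \approx 1.4944 \cdot 10^{-5}$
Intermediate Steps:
$l = \frac{5}{7}$ ($l = \frac{1}{7} \cdot 5 = \frac{5}{7} \approx 0.71429$)
$u{\left(M,W \right)} = \frac{625}{2401}$ ($u{\left(M,W \right)} = \left(\frac{5}{7}\right)^{4} = \frac{625}{2401}$)
$P{\left(m \right)} = 934$ ($P{\left(m \right)} = 485 + 449 = 934$)
$c = 61590$
$\frac{1}{\left(c + \left(66 + u{\left(-6,4 \right)}\right)^{2}\right) + P{\left(273 \right)}} = \frac{1}{\left(61590 + \left(66 + \frac{625}{2401}\right)^{2}\right) + 934} = \frac{1}{\left(61590 + \left(\frac{159091}{2401}\right)^{2}\right) + 934} = \frac{1}{\left(61590 + \frac{25309946281}{5764801}\right) + 934} = \frac{1}{\frac{380364039871}{5764801} + 934} = \frac{1}{\frac{385748364005}{5764801}} = \frac{5764801}{385748364005}$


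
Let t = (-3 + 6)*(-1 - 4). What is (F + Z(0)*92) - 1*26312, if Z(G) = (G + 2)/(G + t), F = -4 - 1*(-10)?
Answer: -394774/15 ≈ -26318.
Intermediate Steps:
F = 6 (F = -4 + 10 = 6)
t = -15 (t = 3*(-5) = -15)
Z(G) = (2 + G)/(-15 + G) (Z(G) = (G + 2)/(G - 15) = (2 + G)/(-15 + G))
(F + Z(0)*92) - 1*26312 = (6 + ((2 + 0)/(-15 + 0))*92) - 1*26312 = (6 + (2/(-15))*92) - 26312 = (6 - 1/15*2*92) - 26312 = (6 - 2/15*92) - 26312 = (6 - 184/15) - 26312 = -94/15 - 26312 = -394774/15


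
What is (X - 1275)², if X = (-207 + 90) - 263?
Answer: 2739025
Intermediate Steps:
X = -380 (X = -117 - 263 = -380)
(X - 1275)² = (-380 - 1275)² = (-1655)² = 2739025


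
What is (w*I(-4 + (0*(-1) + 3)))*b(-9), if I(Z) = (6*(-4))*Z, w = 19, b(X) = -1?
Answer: -456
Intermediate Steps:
I(Z) = -24*Z
(w*I(-4 + (0*(-1) + 3)))*b(-9) = (19*(-24*(-4 + (0*(-1) + 3))))*(-1) = (19*(-24*(-4 + (0 + 3))))*(-1) = (19*(-24*(-4 + 3)))*(-1) = (19*(-24*(-1)))*(-1) = (19*24)*(-1) = 456*(-1) = -456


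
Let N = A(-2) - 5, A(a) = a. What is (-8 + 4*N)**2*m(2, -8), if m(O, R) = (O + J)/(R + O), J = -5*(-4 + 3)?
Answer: -1512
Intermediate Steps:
J = 5 (J = -5*(-1) = 5)
N = -7 (N = -2 - 5 = -7)
m(O, R) = (5 + O)/(O + R) (m(O, R) = (O + 5)/(R + O) = (5 + O)/(O + R))
(-8 + 4*N)**2*m(2, -8) = (-8 + 4*(-7))**2*((5 + 2)/(2 - 8)) = (-8 - 28)**2*(7/(-6)) = (-36)**2*(-1/6*7) = 1296*(-7/6) = -1512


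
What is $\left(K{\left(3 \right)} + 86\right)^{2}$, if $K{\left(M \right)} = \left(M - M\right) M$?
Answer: $7396$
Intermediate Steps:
$K{\left(M \right)} = 0$ ($K{\left(M \right)} = 0 M = 0$)
$\left(K{\left(3 \right)} + 86\right)^{2} = \left(0 + 86\right)^{2} = 86^{2} = 7396$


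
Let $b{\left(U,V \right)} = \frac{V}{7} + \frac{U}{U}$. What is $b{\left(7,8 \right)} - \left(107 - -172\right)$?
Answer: $- \frac{1938}{7} \approx -276.86$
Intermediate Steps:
$b{\left(U,V \right)} = 1 + \frac{V}{7}$ ($b{\left(U,V \right)} = V \frac{1}{7} + 1 = \frac{V}{7} + 1 = 1 + \frac{V}{7}$)
$b{\left(7,8 \right)} - \left(107 - -172\right) = \left(1 + \frac{1}{7} \cdot 8\right) - \left(107 - -172\right) = \left(1 + \frac{8}{7}\right) - \left(107 + 172\right) = \frac{15}{7} - 279 = - \frac{1938}{7}$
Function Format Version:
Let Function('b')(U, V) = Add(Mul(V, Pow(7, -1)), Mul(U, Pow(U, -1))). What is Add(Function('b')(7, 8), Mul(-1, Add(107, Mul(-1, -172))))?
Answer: Rational(-1938, 7) ≈ -276.86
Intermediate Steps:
Function('b')(U, V) = Add(1, Mul(Rational(1, 7), V)) (Function('b')(U, V) = Add(Mul(V, Rational(1, 7)), 1) = Add(Mul(Rational(1, 7), V), 1) = Add(1, Mul(Rational(1, 7), V)))
Add(Function('b')(7, 8), Mul(-1, Add(107, Mul(-1, -172)))) = Add(Add(1, Mul(Rational(1, 7), 8)), Mul(-1, Add(107, Mul(-1, -172)))) = Add(Add(1, Rational(8, 7)), Mul(-1, Add(107, 172))) = Add(Rational(15, 7), Mul(-1, 279)) = Add(Rational(15, 7), -279) = Rational(-1938, 7)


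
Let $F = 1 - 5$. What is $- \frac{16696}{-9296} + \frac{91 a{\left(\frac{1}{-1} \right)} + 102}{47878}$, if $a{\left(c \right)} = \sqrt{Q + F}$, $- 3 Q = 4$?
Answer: $\frac{50019955}{27817118} + \frac{182 i \sqrt{3}}{71817} \approx 1.7982 + 0.0043894 i$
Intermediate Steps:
$F = -4$
$Q = - \frac{4}{3}$ ($Q = \left(- \frac{1}{3}\right) 4 = - \frac{4}{3} \approx -1.3333$)
$a{\left(c \right)} = \frac{4 i \sqrt{3}}{3}$ ($a{\left(c \right)} = \sqrt{- \frac{4}{3} - 4} = \sqrt{- \frac{16}{3}} = \frac{4 i \sqrt{3}}{3}$)
$- \frac{16696}{-9296} + \frac{91 a{\left(\frac{1}{-1} \right)} + 102}{47878} = - \frac{16696}{-9296} + \frac{91 \frac{4 i \sqrt{3}}{3} + 102}{47878} = \left(-16696\right) \left(- \frac{1}{9296}\right) + \left(\frac{364 i \sqrt{3}}{3} + 102\right) \frac{1}{47878} = \frac{2087}{1162} + \left(102 + \frac{364 i \sqrt{3}}{3}\right) \frac{1}{47878} = \frac{2087}{1162} + \left(\frac{51}{23939} + \frac{182 i \sqrt{3}}{71817}\right) = \frac{50019955}{27817118} + \frac{182 i \sqrt{3}}{71817}$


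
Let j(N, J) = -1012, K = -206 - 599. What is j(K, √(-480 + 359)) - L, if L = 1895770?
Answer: -1896782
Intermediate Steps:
K = -805
j(K, √(-480 + 359)) - L = -1012 - 1*1895770 = -1012 - 1895770 = -1896782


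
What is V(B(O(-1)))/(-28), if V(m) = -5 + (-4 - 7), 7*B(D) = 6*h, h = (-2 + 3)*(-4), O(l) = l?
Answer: 4/7 ≈ 0.57143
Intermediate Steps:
h = -4 (h = 1*(-4) = -4)
B(D) = -24/7 (B(D) = (6*(-4))/7 = (1/7)*(-24) = -24/7)
V(m) = -16 (V(m) = -5 - 11 = -16)
V(B(O(-1)))/(-28) = -16/(-28) = -16*(-1/28) = 4/7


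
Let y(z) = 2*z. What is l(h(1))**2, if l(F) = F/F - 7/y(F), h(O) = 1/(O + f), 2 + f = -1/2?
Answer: 625/16 ≈ 39.063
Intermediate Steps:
f = -5/2 (f = -2 - 1/2 = -5/2 ≈ -2.5000)
h(O) = 1/(-5/2 + O) (h(O) = 1/(O - 5/2) = 1/(-5/2 + O))
l(F) = 1 - 7/(2*F) (l(F) = F/F - 7*1/(2*F) = 1 - 7/(2*F))
l(h(1))**2 = ((-7/2 + 2/(-5 + 2*1))/((2/(-5 + 2*1))))**2 = ((-7/2 + 2/(-5 + 2))/((2/(-5 + 2))))**2 = ((-7/2 + 2/(-3))/((2/(-3))))**2 = ((-7/2 + 2*(-1/3))/((2*(-1/3))))**2 = ((-7/2 - 2/3)/(-2/3))**2 = (-3/2*(-25/6))**2 = (25/4)**2 = 625/16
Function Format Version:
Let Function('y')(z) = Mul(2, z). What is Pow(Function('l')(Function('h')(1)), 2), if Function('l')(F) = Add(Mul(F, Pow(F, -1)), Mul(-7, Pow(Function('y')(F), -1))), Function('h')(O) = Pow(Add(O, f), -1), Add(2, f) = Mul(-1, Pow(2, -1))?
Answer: Rational(625, 16) ≈ 39.063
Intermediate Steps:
f = Rational(-5, 2) (f = Add(-2, Mul(-1, Pow(2, -1))) = Add(-2, Mul(-1, Rational(1, 2))) = Add(-2, Rational(-1, 2)) = Rational(-5, 2) ≈ -2.5000)
Function('h')(O) = Pow(Add(Rational(-5, 2), O), -1) (Function('h')(O) = Pow(Add(O, Rational(-5, 2)), -1) = Pow(Add(Rational(-5, 2), O), -1))
Function('l')(F) = Add(1, Mul(Rational(-7, 2), Pow(F, -1))) (Function('l')(F) = Add(Mul(F, Pow(F, -1)), Mul(-7, Pow(Mul(2, F), -1))) = Add(1, Mul(-7, Mul(Rational(1, 2), Pow(F, -1)))) = Add(1, Mul(Rational(-7, 2), Pow(F, -1))))
Pow(Function('l')(Function('h')(1)), 2) = Pow(Mul(Pow(Mul(2, Pow(Add(-5, Mul(2, 1)), -1)), -1), Add(Rational(-7, 2), Mul(2, Pow(Add(-5, Mul(2, 1)), -1)))), 2) = Pow(Mul(Pow(Mul(2, Pow(Add(-5, 2), -1)), -1), Add(Rational(-7, 2), Mul(2, Pow(Add(-5, 2), -1)))), 2) = Pow(Mul(Pow(Mul(2, Pow(-3, -1)), -1), Add(Rational(-7, 2), Mul(2, Pow(-3, -1)))), 2) = Pow(Mul(Pow(Mul(2, Rational(-1, 3)), -1), Add(Rational(-7, 2), Mul(2, Rational(-1, 3)))), 2) = Pow(Mul(Pow(Rational(-2, 3), -1), Add(Rational(-7, 2), Rational(-2, 3))), 2) = Pow(Mul(Rational(-3, 2), Rational(-25, 6)), 2) = Pow(Rational(25, 4), 2) = Rational(625, 16)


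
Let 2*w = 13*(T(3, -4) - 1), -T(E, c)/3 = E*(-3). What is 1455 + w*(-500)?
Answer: -83045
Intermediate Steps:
T(E, c) = 9*E (T(E, c) = -3*E*(-3) = -(-9)*E = 9*E)
w = 169 (w = (13*(9*3 - 1))/2 = (13*(27 - 1))/2 = (13*26)/2 = (½)*338 = 169)
1455 + w*(-500) = 1455 + 169*(-500) = 1455 - 84500 = -83045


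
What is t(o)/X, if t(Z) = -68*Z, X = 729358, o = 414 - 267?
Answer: -714/52097 ≈ -0.013705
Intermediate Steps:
o = 147
t(o)/X = -68*147/729358 = -9996*1/729358 = -714/52097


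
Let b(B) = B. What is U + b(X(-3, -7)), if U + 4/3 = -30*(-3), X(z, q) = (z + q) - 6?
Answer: 218/3 ≈ 72.667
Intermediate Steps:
X(z, q) = -6 + q + z (X(z, q) = (q + z) - 6 = -6 + q + z)
U = 266/3 (U = -4/3 - 30*(-3) = -4/3 + 90 = 266/3 ≈ 88.667)
U + b(X(-3, -7)) = 266/3 + (-6 - 7 - 3) = 266/3 - 16 = 218/3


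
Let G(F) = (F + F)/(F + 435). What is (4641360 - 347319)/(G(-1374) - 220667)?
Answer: -1344034833/69067855 ≈ -19.460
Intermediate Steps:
G(F) = 2*F/(435 + F) (G(F) = (2*F)/(435 + F) = 2*F/(435 + F))
(4641360 - 347319)/(G(-1374) - 220667) = (4641360 - 347319)/(2*(-1374)/(435 - 1374) - 220667) = 4294041/(2*(-1374)/(-939) - 220667) = 4294041/(2*(-1374)*(-1/939) - 220667) = 4294041/(916/313 - 220667) = 4294041/(-69067855/313) = 4294041*(-313/69067855) = -1344034833/69067855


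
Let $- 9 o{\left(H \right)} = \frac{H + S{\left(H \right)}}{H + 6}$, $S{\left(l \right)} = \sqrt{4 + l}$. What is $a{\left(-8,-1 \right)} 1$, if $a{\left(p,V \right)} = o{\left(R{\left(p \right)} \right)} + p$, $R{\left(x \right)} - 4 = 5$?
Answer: $- \frac{121}{15} - \frac{\sqrt{13}}{135} \approx -8.0934$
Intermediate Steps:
$R{\left(x \right)} = 9$ ($R{\left(x \right)} = 4 + 5 = 9$)
$o{\left(H \right)} = - \frac{H + \sqrt{4 + H}}{9 \left(6 + H\right)}$ ($o{\left(H \right)} = - \frac{\left(H + \sqrt{4 + H}\right) \frac{1}{H + 6}}{9} = - \frac{\left(H + \sqrt{4 + H}\right) \frac{1}{6 + H}}{9} = - \frac{\frac{1}{6 + H} \left(H + \sqrt{4 + H}\right)}{9} = - \frac{H + \sqrt{4 + H}}{9 \left(6 + H\right)}$)
$a{\left(p,V \right)} = - \frac{1}{15} + p - \frac{\sqrt{13}}{135}$ ($a{\left(p,V \right)} = \frac{\left(-1\right) 9 - \sqrt{4 + 9}}{9 \left(6 + 9\right)} + p = \frac{-9 - \sqrt{13}}{9 \cdot 15} + p = \frac{1}{9} \cdot \frac{1}{15} \left(-9 - \sqrt{13}\right) + p = \left(- \frac{1}{15} - \frac{\sqrt{13}}{135}\right) + p = - \frac{1}{15} + p - \frac{\sqrt{13}}{135}$)
$a{\left(-8,-1 \right)} 1 = \left(- \frac{1}{15} - 8 - \frac{\sqrt{13}}{135}\right) 1 = \left(- \frac{121}{15} - \frac{\sqrt{13}}{135}\right) 1 = - \frac{121}{15} - \frac{\sqrt{13}}{135}$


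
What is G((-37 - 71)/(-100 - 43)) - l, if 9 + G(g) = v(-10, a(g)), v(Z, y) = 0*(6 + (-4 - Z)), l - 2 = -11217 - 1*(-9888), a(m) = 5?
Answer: 1318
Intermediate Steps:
l = -1327 (l = 2 + (-11217 - 1*(-9888)) = 2 + (-11217 + 9888) = 2 - 1329 = -1327)
v(Z, y) = 0 (v(Z, y) = 0*(2 - Z) = 0)
G(g) = -9 (G(g) = -9 + 0 = -9)
G((-37 - 71)/(-100 - 43)) - l = -9 - 1*(-1327) = -9 + 1327 = 1318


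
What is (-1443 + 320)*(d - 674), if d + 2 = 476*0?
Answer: 759148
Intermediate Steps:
d = -2 (d = -2 + 476*0 = -2 + 0 = -2)
(-1443 + 320)*(d - 674) = (-1443 + 320)*(-2 - 674) = -1123*(-676) = 759148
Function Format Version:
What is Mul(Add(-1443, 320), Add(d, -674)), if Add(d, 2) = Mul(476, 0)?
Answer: 759148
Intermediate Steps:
d = -2 (d = Add(-2, Mul(476, 0)) = Add(-2, 0) = -2)
Mul(Add(-1443, 320), Add(d, -674)) = Mul(Add(-1443, 320), Add(-2, -674)) = Mul(-1123, -676) = 759148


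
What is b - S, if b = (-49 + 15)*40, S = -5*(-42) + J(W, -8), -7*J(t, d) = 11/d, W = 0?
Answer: -87931/56 ≈ -1570.2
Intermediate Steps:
J(t, d) = -11/(7*d)
S = 11771/56 (S = -5*(-42) - 11/7/(-8) = 210 - 11/7*(-⅛) = 210 + 11/56 = 11771/56 ≈ 210.20)
b = -1360 (b = -34*40 = -1360)
b - S = -1360 - 1*11771/56 = -1360 - 11771/56 = -87931/56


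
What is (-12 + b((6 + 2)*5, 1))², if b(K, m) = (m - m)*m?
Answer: 144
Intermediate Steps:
b(K, m) = 0 (b(K, m) = 0*m = 0)
(-12 + b((6 + 2)*5, 1))² = (-12 + 0)² = (-12)² = 144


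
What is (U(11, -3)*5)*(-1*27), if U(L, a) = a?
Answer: 405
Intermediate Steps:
(U(11, -3)*5)*(-1*27) = (-3*5)*(-1*27) = -15*(-27) = 405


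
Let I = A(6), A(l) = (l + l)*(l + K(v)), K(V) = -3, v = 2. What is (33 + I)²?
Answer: 4761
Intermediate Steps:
A(l) = 2*l*(-3 + l) (A(l) = (l + l)*(l - 3) = (2*l)*(-3 + l) = 2*l*(-3 + l))
I = 36 (I = 2*6*(-3 + 6) = 2*6*3 = 36)
(33 + I)² = (33 + 36)² = 69² = 4761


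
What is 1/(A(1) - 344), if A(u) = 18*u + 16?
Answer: -1/310 ≈ -0.0032258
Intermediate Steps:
A(u) = 16 + 18*u
1/(A(1) - 344) = 1/((16 + 18*1) - 344) = 1/((16 + 18) - 344) = 1/(34 - 344) = 1/(-310) = -1/310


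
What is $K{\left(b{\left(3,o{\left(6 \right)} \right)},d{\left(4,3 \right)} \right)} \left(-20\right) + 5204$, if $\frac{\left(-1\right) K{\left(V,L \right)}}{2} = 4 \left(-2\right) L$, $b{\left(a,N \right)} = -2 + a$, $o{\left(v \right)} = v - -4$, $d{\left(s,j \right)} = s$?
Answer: $3924$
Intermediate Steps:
$o{\left(v \right)} = 4 + v$ ($o{\left(v \right)} = v + 4 = 4 + v$)
$K{\left(V,L \right)} = 16 L$ ($K{\left(V,L \right)} = - 2 \cdot 4 \left(-2\right) L = - 2 \left(- 8 L\right) = 16 L$)
$K{\left(b{\left(3,o{\left(6 \right)} \right)},d{\left(4,3 \right)} \right)} \left(-20\right) + 5204 = 16 \cdot 4 \left(-20\right) + 5204 = 64 \left(-20\right) + 5204 = -1280 + 5204 = 3924$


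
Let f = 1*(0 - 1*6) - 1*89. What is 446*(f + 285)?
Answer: 84740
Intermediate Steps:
f = -95 (f = 1*(0 - 6) - 89 = 1*(-6) - 89 = -6 - 89 = -95)
446*(f + 285) = 446*(-95 + 285) = 446*190 = 84740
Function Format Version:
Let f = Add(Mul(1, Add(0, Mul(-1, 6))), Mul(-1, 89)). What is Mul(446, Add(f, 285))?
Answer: 84740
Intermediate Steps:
f = -95 (f = Add(Mul(1, Add(0, -6)), -89) = Add(Mul(1, -6), -89) = Add(-6, -89) = -95)
Mul(446, Add(f, 285)) = Mul(446, Add(-95, 285)) = Mul(446, 190) = 84740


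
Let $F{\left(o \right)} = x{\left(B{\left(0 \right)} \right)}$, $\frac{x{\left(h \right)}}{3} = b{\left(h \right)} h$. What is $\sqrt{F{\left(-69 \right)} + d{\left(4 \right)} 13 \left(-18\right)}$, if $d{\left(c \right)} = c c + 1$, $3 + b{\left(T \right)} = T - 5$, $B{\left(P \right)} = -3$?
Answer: $3 i \sqrt{431} \approx 62.282 i$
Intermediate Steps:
$b{\left(T \right)} = -8 + T$ ($b{\left(T \right)} = -3 + \left(T - 5\right) = -3 + \left(-5 + T\right) = -8 + T$)
$d{\left(c \right)} = 1 + c^{2}$ ($d{\left(c \right)} = c^{2} + 1 = 1 + c^{2}$)
$x{\left(h \right)} = 3 h \left(-8 + h\right)$ ($x{\left(h \right)} = 3 \left(-8 + h\right) h = 3 h \left(-8 + h\right)$)
$F{\left(o \right)} = 99$ ($F{\left(o \right)} = 3 \left(-3\right) \left(-8 - 3\right) = 3 \left(-3\right) \left(-11\right) = 99$)
$\sqrt{F{\left(-69 \right)} + d{\left(4 \right)} 13 \left(-18\right)} = \sqrt{99 + \left(1 + 4^{2}\right) 13 \left(-18\right)} = \sqrt{99 + \left(1 + 16\right) 13 \left(-18\right)} = \sqrt{99 + 17 \cdot 13 \left(-18\right)} = \sqrt{99 + 221 \left(-18\right)} = \sqrt{99 - 3978} = \sqrt{-3879} = 3 i \sqrt{431}$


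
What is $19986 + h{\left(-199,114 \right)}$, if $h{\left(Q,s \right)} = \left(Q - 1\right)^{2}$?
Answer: $59986$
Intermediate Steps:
$h{\left(Q,s \right)} = \left(-1 + Q\right)^{2}$
$19986 + h{\left(-199,114 \right)} = 19986 + \left(-1 - 199\right)^{2} = 19986 + \left(-200\right)^{2} = 19986 + 40000 = 59986$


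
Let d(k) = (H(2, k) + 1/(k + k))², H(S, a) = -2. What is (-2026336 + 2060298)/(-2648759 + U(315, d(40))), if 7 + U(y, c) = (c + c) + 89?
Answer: -108678400/8475741119 ≈ -0.012822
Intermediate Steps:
d(k) = (-2 + 1/(2*k))² (d(k) = (-2 + 1/(k + k))² = (-2 + 1/(2*k))²)
U(y, c) = 82 + 2*c (U(y, c) = -7 + ((c + c) + 89) = -7 + (2*c + 89) = -7 + (89 + 2*c) = 82 + 2*c)
(-2026336 + 2060298)/(-2648759 + U(315, d(40))) = (-2026336 + 2060298)/(-2648759 + (82 + 2*((¼)*(1 - 4*40)²/40²))) = 33962/(-2648759 + (82 + 2*((¼)*(1/1600)*(1 - 160)²))) = 33962/(-2648759 + (82 + 2*((¼)*(1/1600)*(-159)²))) = 33962/(-2648759 + (82 + 2*((¼)*(1/1600)*25281))) = 33962/(-2648759 + (82 + 2*(25281/6400))) = 33962/(-2648759 + (82 + 25281/3200)) = 33962/(-2648759 + 287681/3200) = 33962/(-8475741119/3200) = 33962*(-3200/8475741119) = -108678400/8475741119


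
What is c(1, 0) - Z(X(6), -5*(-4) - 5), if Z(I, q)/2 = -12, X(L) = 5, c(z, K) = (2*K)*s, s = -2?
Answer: 24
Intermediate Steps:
c(z, K) = -4*K (c(z, K) = (2*K)*(-2) = -4*K)
Z(I, q) = -24 (Z(I, q) = 2*(-12) = -24)
c(1, 0) - Z(X(6), -5*(-4) - 5) = -4*0 - 1*(-24) = 0 + 24 = 24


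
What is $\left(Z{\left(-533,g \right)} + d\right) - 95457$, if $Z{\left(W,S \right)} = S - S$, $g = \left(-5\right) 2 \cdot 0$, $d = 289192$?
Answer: $193735$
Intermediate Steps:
$g = 0$ ($g = \left(-10\right) 0 = 0$)
$Z{\left(W,S \right)} = 0$
$\left(Z{\left(-533,g \right)} + d\right) - 95457 = \left(0 + 289192\right) - 95457 = 289192 - 95457 = 193735$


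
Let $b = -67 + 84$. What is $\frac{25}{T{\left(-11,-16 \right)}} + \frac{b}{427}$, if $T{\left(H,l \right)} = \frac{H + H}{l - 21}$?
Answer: $\frac{395349}{9394} \approx 42.085$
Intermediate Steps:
$b = 17$
$T{\left(H,l \right)} = \frac{2 H}{-21 + l}$
$\frac{25}{T{\left(-11,-16 \right)}} + \frac{b}{427} = \frac{25}{2 \left(-11\right) \frac{1}{-21 - 16}} + \frac{17}{427} = \frac{25}{2 \left(-11\right) \frac{1}{-37}} + 17 \cdot \frac{1}{427} = \frac{25}{2 \left(-11\right) \left(- \frac{1}{37}\right)} + \frac{17}{427} = \frac{25}{\frac{22}{37}} + \frac{17}{427} = 25 \cdot \frac{37}{22} + \frac{17}{427} = \frac{925}{22} + \frac{17}{427} = \frac{395349}{9394}$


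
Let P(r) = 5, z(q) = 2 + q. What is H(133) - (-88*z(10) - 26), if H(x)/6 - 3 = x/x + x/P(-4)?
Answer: 6328/5 ≈ 1265.6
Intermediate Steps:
H(x) = 24 + 6*x/5 (H(x) = 18 + 6*(x/x + x/5) = 18 + 6*(1 + x*(1/5)) = 18 + 6*(1 + x/5) = 18 + (6 + 6*x/5) = 24 + 6*x/5)
H(133) - (-88*z(10) - 26) = (24 + (6/5)*133) - (-88*(2 + 10) - 26) = (24 + 798/5) - (-88*12 - 26) = 918/5 - (-1056 - 26) = 918/5 - 1*(-1082) = 918/5 + 1082 = 6328/5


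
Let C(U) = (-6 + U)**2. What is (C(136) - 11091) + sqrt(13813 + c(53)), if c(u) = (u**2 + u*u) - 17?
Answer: 5809 + sqrt(19414) ≈ 5948.3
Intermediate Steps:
c(u) = -17 + 2*u**2 (c(u) = (u**2 + u**2) - 17 = 2*u**2 - 17 = -17 + 2*u**2)
(C(136) - 11091) + sqrt(13813 + c(53)) = ((-6 + 136)**2 - 11091) + sqrt(13813 + (-17 + 2*53**2)) = (130**2 - 11091) + sqrt(13813 + (-17 + 2*2809)) = (16900 - 11091) + sqrt(13813 + (-17 + 5618)) = 5809 + sqrt(13813 + 5601) = 5809 + sqrt(19414)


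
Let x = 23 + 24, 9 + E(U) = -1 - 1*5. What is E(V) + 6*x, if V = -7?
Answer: 267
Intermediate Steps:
E(U) = -15 (E(U) = -9 + (-1 - 1*5) = -9 + (-1 - 5) = -9 - 6 = -15)
x = 47
E(V) + 6*x = -15 + 6*47 = -15 + 282 = 267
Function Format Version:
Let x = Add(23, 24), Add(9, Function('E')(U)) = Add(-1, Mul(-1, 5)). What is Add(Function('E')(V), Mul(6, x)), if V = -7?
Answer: 267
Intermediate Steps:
Function('E')(U) = -15 (Function('E')(U) = Add(-9, Add(-1, Mul(-1, 5))) = Add(-9, Add(-1, -5)) = Add(-9, -6) = -15)
x = 47
Add(Function('E')(V), Mul(6, x)) = Add(-15, Mul(6, 47)) = Add(-15, 282) = 267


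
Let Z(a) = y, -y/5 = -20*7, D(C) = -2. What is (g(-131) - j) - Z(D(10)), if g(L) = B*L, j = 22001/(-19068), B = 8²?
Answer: -24741673/2724 ≈ -9082.8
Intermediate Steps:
y = 700 (y = -(-100)*7 = -5*(-140) = 700)
B = 64
Z(a) = 700
j = -3143/2724 (j = 22001*(-1/19068) = -3143/2724 ≈ -1.1538)
g(L) = 64*L
(g(-131) - j) - Z(D(10)) = (64*(-131) - 1*(-3143/2724)) - 1*700 = (-8384 + 3143/2724) - 700 = -22834873/2724 - 700 = -24741673/2724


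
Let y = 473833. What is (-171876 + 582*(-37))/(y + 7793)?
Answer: -10745/26757 ≈ -0.40158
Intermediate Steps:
(-171876 + 582*(-37))/(y + 7793) = (-171876 + 582*(-37))/(473833 + 7793) = (-171876 - 21534)/481626 = -193410*1/481626 = -10745/26757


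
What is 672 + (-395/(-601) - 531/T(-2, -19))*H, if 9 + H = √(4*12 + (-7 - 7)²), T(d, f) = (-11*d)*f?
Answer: 164460327/251218 + 484241*√61/125609 ≈ 684.76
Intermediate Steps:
T(d, f) = -11*d*f
H = -9 + 2*√61 (H = -9 + √(4*12 + (-7 - 7)²) = -9 + √(48 + (-14)²) = -9 + √(48 + 196) = -9 + √244 = -9 + 2*√61 ≈ 6.6205)
672 + (-395/(-601) - 531/T(-2, -19))*H = 672 + (-395/(-601) - 531/((-11*(-2)*(-19))))*(-9 + 2*√61) = 672 + (-395*(-1/601) - 531/(-418))*(-9 + 2*√61) = 672 + (395/601 - 531*(-1/418))*(-9 + 2*√61) = 672 + (395/601 + 531/418)*(-9 + 2*√61) = 672 + 484241*(-9 + 2*√61)/251218 = 672 + (-4358169/251218 + 484241*√61/125609) = 164460327/251218 + 484241*√61/125609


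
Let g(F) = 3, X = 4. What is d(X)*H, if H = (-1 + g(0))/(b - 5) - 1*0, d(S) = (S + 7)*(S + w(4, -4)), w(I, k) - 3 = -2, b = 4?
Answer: -110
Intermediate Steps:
w(I, k) = 1 (w(I, k) = 3 - 2 = 1)
d(S) = (1 + S)*(7 + S) (d(S) = (S + 7)*(S + 1) = (7 + S)*(1 + S) = (1 + S)*(7 + S))
H = -2 (H = (-1 + 3)/(4 - 5) - 1*0 = 2/(-1) + 0 = 2*(-1) + 0 = -2 + 0 = -2)
d(X)*H = (7 + 4² + 8*4)*(-2) = (7 + 16 + 32)*(-2) = 55*(-2) = -110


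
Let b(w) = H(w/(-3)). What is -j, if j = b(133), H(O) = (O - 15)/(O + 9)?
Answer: -89/53 ≈ -1.6792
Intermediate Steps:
H(O) = (-15 + O)/(9 + O)
b(w) = (-15 - w/3)/(9 - w/3) (b(w) = (-15 + w/(-3))/(9 + w/(-3)) = (-15 + w*(-1/3))/(9 + w*(-1/3)) = (-15 - w/3)/(9 - w/3))
j = 89/53 (j = (45 + 133)/(-27 + 133) = 178/106 = (1/106)*178 = 89/53 ≈ 1.6792)
-j = -1*89/53 = -89/53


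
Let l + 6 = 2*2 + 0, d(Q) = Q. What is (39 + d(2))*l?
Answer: -82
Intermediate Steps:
l = -2 (l = -6 + (2*2 + 0) = -6 + (4 + 0) = -6 + 4 = -2)
(39 + d(2))*l = (39 + 2)*(-2) = 41*(-2) = -82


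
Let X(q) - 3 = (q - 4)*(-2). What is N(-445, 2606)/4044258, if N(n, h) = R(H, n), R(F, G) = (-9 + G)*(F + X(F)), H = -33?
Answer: -9988/2022129 ≈ -0.0049393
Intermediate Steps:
X(q) = 11 - 2*q (X(q) = 3 + (q - 4)*(-2) = 3 + (-4 + q)*(-2) = 3 + (8 - 2*q) = 11 - 2*q)
R(F, G) = (-9 + G)*(11 - F) (R(F, G) = (-9 + G)*(F + (11 - 2*F)) = (-9 + G)*(11 - F))
N(n, h) = -396 + 44*n (N(n, h) = -99 + 9*(-33) + 11*n - 1*(-33)*n = -99 - 297 + 11*n + 33*n = -396 + 44*n)
N(-445, 2606)/4044258 = (-396 + 44*(-445))/4044258 = (-396 - 19580)*(1/4044258) = -19976*1/4044258 = -9988/2022129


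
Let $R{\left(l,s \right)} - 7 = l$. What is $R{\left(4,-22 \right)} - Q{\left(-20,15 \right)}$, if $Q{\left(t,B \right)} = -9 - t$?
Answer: $0$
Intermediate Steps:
$R{\left(l,s \right)} = 7 + l$
$R{\left(4,-22 \right)} - Q{\left(-20,15 \right)} = \left(7 + 4\right) - \left(-9 - -20\right) = 11 - \left(-9 + 20\right) = 11 - 11 = 0$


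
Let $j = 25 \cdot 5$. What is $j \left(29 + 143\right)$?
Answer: $21500$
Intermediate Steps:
$j = 125$
$j \left(29 + 143\right) = 125 \left(29 + 143\right) = 125 \cdot 172 = 21500$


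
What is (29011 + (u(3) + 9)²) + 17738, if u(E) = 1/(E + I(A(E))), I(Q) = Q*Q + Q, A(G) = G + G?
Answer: 94831561/2025 ≈ 46830.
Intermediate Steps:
A(G) = 2*G
I(Q) = Q + Q² (I(Q) = Q² + Q = Q + Q²)
u(E) = 1/(E + 2*E*(1 + 2*E)) (u(E) = 1/(E + (2*E)*(1 + 2*E)) = 1/(E + 2*E*(1 + 2*E)))
(29011 + (u(3) + 9)²) + 17738 = (29011 + (1/(3*(3 + 4*3)) + 9)²) + 17738 = (29011 + (1/(3*(3 + 12)) + 9)²) + 17738 = (29011 + ((⅓)/15 + 9)²) + 17738 = (29011 + ((⅓)*(1/15) + 9)²) + 17738 = (29011 + (1/45 + 9)²) + 17738 = (29011 + (406/45)²) + 17738 = (29011 + 164836/2025) + 17738 = 58912111/2025 + 17738 = 94831561/2025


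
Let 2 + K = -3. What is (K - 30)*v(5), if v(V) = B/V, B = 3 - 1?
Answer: -14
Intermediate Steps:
B = 2
K = -5 (K = -2 - 3 = -5)
v(V) = 2/V
(K - 30)*v(5) = (-5 - 30)*(2/5) = -70/5 = -35*2/5 = -14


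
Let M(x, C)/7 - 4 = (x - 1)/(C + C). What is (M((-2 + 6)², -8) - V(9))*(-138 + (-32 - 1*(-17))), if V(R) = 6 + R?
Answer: -15759/16 ≈ -984.94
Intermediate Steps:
M(x, C) = 28 + 7*(-1 + x)/(2*C) (M(x, C) = 28 + 7*((x - 1)/(C + C)) = 28 + 7*((-1 + x)/((2*C))) = 28 + 7*((-1 + x)*(1/(2*C))) = 28 + 7*((-1 + x)/(2*C)) = 28 + 7*(-1 + x)/(2*C))
(M((-2 + 6)², -8) - V(9))*(-138 + (-32 - 1*(-17))) = ((7/2)*(-1 + (-2 + 6)² + 8*(-8))/(-8) - (6 + 9))*(-138 + (-32 - 1*(-17))) = ((7/2)*(-⅛)*(-1 + 4² - 64) - 1*15)*(-138 + (-32 + 17)) = ((7/2)*(-⅛)*(-1 + 16 - 64) - 15)*(-138 - 15) = ((7/2)*(-⅛)*(-49) - 15)*(-153) = (343/16 - 15)*(-153) = (103/16)*(-153) = -15759/16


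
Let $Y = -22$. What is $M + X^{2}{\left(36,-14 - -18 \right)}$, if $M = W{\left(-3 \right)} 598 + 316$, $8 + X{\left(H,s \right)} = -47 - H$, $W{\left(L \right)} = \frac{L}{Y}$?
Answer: $\frac{95464}{11} \approx 8678.5$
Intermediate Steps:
$W{\left(L \right)} = - \frac{L}{22}$ ($W{\left(L \right)} = \frac{L}{-22} = L \left(- \frac{1}{22}\right) = - \frac{L}{22}$)
$X{\left(H,s \right)} = -55 - H$ ($X{\left(H,s \right)} = -8 - \left(47 + H\right) = -55 - H$)
$M = \frac{4373}{11}$ ($M = \left(- \frac{1}{22}\right) \left(-3\right) 598 + 316 = \frac{3}{22} \cdot 598 + 316 = \frac{897}{11} + 316 = \frac{4373}{11} \approx 397.55$)
$M + X^{2}{\left(36,-14 - -18 \right)} = \frac{4373}{11} + \left(-55 - 36\right)^{2} = \frac{4373}{11} + \left(-91\right)^{2} = \frac{4373}{11} + 8281 = \frac{95464}{11}$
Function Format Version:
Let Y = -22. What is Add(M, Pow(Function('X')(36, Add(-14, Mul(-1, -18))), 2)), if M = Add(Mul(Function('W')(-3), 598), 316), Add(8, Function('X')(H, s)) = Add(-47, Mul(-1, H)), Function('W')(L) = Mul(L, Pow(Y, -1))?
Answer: Rational(95464, 11) ≈ 8678.5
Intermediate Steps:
Function('W')(L) = Mul(Rational(-1, 22), L) (Function('W')(L) = Mul(L, Pow(-22, -1)) = Mul(L, Rational(-1, 22)) = Mul(Rational(-1, 22), L))
Function('X')(H, s) = Add(-55, Mul(-1, H)) (Function('X')(H, s) = Add(-8, Add(-47, Mul(-1, H))) = Add(-55, Mul(-1, H)))
M = Rational(4373, 11) (M = Add(Mul(Mul(Rational(-1, 22), -3), 598), 316) = Add(Mul(Rational(3, 22), 598), 316) = Add(Rational(897, 11), 316) = Rational(4373, 11) ≈ 397.55)
Add(M, Pow(Function('X')(36, Add(-14, Mul(-1, -18))), 2)) = Add(Rational(4373, 11), Pow(Add(-55, Mul(-1, 36)), 2)) = Add(Rational(4373, 11), Pow(Add(-55, -36), 2)) = Add(Rational(4373, 11), Pow(-91, 2)) = Add(Rational(4373, 11), 8281) = Rational(95464, 11)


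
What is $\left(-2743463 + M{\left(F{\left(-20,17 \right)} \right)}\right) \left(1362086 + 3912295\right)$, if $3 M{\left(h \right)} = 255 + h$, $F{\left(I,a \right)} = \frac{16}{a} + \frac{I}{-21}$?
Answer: $- \frac{737950490965082}{51} \approx -1.447 \cdot 10^{13}$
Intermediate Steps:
$F{\left(I,a \right)} = \frac{16}{a} - \frac{I}{21}$ ($F{\left(I,a \right)} = \frac{16}{a} + I \left(- \frac{1}{21}\right) = \frac{16}{a} - \frac{I}{21}$)
$M{\left(h \right)} = 85 + \frac{h}{3}$ ($M{\left(h \right)} = \frac{255 + h}{3} = 85 + \frac{h}{3}$)
$\left(-2743463 + M{\left(F{\left(-20,17 \right)} \right)}\right) \left(1362086 + 3912295\right) = \left(-2743463 + \left(85 + \frac{\frac{16}{17} - - \frac{20}{21}}{3}\right)\right) \left(1362086 + 3912295\right) = \left(-2743463 + \left(85 + \frac{16 \cdot \frac{1}{17} + \frac{20}{21}}{3}\right)\right) 5274381 = \left(-2743463 + \left(85 + \frac{\frac{16}{17} + \frac{20}{21}}{3}\right)\right) 5274381 = \left(-2743463 + \left(85 + \frac{1}{3} \cdot \frac{676}{357}\right)\right) 5274381 = \left(-2743463 + \left(85 + \frac{676}{1071}\right)\right) 5274381 = \left(-2743463 + \frac{91711}{1071}\right) 5274381 = \left(- \frac{2938157162}{1071}\right) 5274381 = - \frac{737950490965082}{51}$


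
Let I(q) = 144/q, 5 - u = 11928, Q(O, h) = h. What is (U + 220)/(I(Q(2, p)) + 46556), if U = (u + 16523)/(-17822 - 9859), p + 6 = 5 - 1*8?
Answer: 304261/64413687 ≈ 0.0047235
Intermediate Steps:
p = -9 (p = -6 + (5 - 1*8) = -6 + (5 - 8) = -6 - 3 = -9)
u = -11923 (u = 5 - 1*11928 = 5 - 11928 = -11923)
U = -4600/27681 (U = (-11923 + 16523)/(-17822 - 9859) = 4600/(-27681) = 4600*(-1/27681) = -4600/27681 ≈ -0.16618)
(U + 220)/(I(Q(2, p)) + 46556) = (-4600/27681 + 220)/(144/(-9) + 46556) = 6085220/(27681*(144*(-⅑) + 46556)) = 6085220/(27681*(-16 + 46556)) = (6085220/27681)/46540 = (6085220/27681)*(1/46540) = 304261/64413687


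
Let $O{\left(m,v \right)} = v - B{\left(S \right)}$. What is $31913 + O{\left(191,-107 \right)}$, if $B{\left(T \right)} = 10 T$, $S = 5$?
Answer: $31756$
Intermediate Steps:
$O{\left(m,v \right)} = -50 + v$ ($O{\left(m,v \right)} = v - 10 \cdot 5 = v - 50 = -50 + v$)
$31913 + O{\left(191,-107 \right)} = 31913 - 157 = 31756$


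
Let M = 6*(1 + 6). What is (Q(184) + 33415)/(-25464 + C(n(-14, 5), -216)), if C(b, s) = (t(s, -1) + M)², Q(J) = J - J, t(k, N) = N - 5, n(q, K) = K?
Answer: -33415/24168 ≈ -1.3826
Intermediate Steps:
t(k, N) = -5 + N
Q(J) = 0
M = 42 (M = 6*7 = 42)
C(b, s) = 1296 (C(b, s) = ((-5 - 1) + 42)² = (-6 + 42)² = 36² = 1296)
(Q(184) + 33415)/(-25464 + C(n(-14, 5), -216)) = (0 + 33415)/(-25464 + 1296) = 33415/(-24168) = 33415*(-1/24168) = -33415/24168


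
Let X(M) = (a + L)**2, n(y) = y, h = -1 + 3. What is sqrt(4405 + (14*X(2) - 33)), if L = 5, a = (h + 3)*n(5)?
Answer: 2*sqrt(4243) ≈ 130.28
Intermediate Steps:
h = 2
a = 25 (a = (2 + 3)*5 = 5*5 = 25)
X(M) = 900 (X(M) = (25 + 5)**2 = 30**2 = 900)
sqrt(4405 + (14*X(2) - 33)) = sqrt(4405 + (14*900 - 33)) = sqrt(4405 + (12600 - 33)) = sqrt(4405 + 12567) = sqrt(16972) = 2*sqrt(4243)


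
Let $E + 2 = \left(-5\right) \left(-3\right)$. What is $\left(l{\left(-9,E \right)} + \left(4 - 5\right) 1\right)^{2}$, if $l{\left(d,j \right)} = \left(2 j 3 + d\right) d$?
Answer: $386884$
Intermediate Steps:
$E = 13$ ($E = -2 - -15 = -2 + 15 = 13$)
$l{\left(d,j \right)} = d \left(d + 6 j\right)$ ($l{\left(d,j \right)} = \left(6 j + d\right) d = \left(d + 6 j\right) d = d \left(d + 6 j\right)$)
$\left(l{\left(-9,E \right)} + \left(4 - 5\right) 1\right)^{2} = \left(- 9 \left(-9 + 6 \cdot 13\right) + \left(4 - 5\right) 1\right)^{2} = \left(- 9 \left(-9 + 78\right) - 1\right)^{2} = \left(\left(-9\right) 69 - 1\right)^{2} = \left(-621 - 1\right)^{2} = \left(-622\right)^{2} = 386884$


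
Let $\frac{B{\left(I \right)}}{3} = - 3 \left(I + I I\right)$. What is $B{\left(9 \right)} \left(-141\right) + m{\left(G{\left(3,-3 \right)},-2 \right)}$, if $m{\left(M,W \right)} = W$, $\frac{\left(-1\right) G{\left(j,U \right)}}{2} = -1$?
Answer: $114208$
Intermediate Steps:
$G{\left(j,U \right)} = 2$ ($G{\left(j,U \right)} = \left(-2\right) \left(-1\right) = 2$)
$B{\left(I \right)} = - 9 I - 9 I^{2}$ ($B{\left(I \right)} = 3 \left(- 3 \left(I + I I\right)\right) = 3 \left(- 3 \left(I + I^{2}\right)\right) = 3 \left(- 3 I - 3 I^{2}\right) = - 9 I - 9 I^{2}$)
$B{\left(9 \right)} \left(-141\right) + m{\left(G{\left(3,-3 \right)},-2 \right)} = \left(-9\right) 9 \left(1 + 9\right) \left(-141\right) - 2 = \left(-9\right) 9 \cdot 10 \left(-141\right) - 2 = \left(-810\right) \left(-141\right) - 2 = 114210 - 2 = 114208$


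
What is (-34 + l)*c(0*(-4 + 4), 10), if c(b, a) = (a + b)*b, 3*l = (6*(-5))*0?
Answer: 0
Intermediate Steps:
l = 0 (l = ((6*(-5))*0)/3 = (-30*0)/3 = (⅓)*0 = 0)
c(b, a) = b*(a + b)
(-34 + l)*c(0*(-4 + 4), 10) = (-34 + 0)*((0*(-4 + 4))*(10 + 0*(-4 + 4))) = -34*0*0*(10 + 0*0) = -0*(10 + 0) = -0*10 = -34*0 = 0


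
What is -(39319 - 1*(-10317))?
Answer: -49636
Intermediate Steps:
-(39319 - 1*(-10317)) = -(39319 + 10317) = -1*49636 = -49636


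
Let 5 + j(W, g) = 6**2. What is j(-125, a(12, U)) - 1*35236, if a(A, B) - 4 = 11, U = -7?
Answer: -35205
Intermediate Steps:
a(A, B) = 15 (a(A, B) = 4 + 11 = 15)
j(W, g) = 31 (j(W, g) = -5 + 6**2 = -5 + 36 = 31)
j(-125, a(12, U)) - 1*35236 = 31 - 1*35236 = 31 - 35236 = -35205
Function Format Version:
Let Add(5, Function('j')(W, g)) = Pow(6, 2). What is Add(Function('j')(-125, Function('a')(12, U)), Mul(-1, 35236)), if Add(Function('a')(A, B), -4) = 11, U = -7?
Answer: -35205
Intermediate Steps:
Function('a')(A, B) = 15 (Function('a')(A, B) = Add(4, 11) = 15)
Function('j')(W, g) = 31 (Function('j')(W, g) = Add(-5, Pow(6, 2)) = Add(-5, 36) = 31)
Add(Function('j')(-125, Function('a')(12, U)), Mul(-1, 35236)) = Add(31, Mul(-1, 35236)) = Add(31, -35236) = -35205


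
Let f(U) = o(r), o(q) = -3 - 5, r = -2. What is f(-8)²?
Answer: 64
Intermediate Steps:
o(q) = -8
f(U) = -8
f(-8)² = (-8)² = 64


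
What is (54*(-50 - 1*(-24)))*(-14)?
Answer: 19656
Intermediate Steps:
(54*(-50 - 1*(-24)))*(-14) = (54*(-50 + 24))*(-14) = (54*(-26))*(-14) = -1404*(-14) = 19656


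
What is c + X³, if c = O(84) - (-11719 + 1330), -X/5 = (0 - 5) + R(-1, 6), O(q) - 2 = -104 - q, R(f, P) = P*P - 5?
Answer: -2186797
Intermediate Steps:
R(f, P) = -5 + P² (R(f, P) = P² - 5 = -5 + P²)
O(q) = -102 - q (O(q) = 2 + (-104 - q) = -102 - q)
X = -130 (X = -5*((0 - 5) + (-5 + 6²)) = -5*(-5 + (-5 + 36)) = -5*(-5 + 31) = -5*26 = -130)
c = 10203 (c = (-102 - 1*84) - (-11719 + 1330) = (-102 - 84) - 1*(-10389) = -186 + 10389 = 10203)
c + X³ = 10203 + (-130)³ = 10203 - 2197000 = -2186797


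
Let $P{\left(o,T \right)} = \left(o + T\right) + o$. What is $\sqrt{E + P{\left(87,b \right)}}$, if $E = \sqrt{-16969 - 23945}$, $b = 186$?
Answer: $\sqrt{360 + 3 i \sqrt{4546}} \approx 19.659 + 5.1446 i$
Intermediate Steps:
$E = 3 i \sqrt{4546}$ ($E = \sqrt{-40914} = 3 i \sqrt{4546} \approx 202.27 i$)
$P{\left(o,T \right)} = T + 2 o$ ($P{\left(o,T \right)} = \left(T + o\right) + o = T + 2 o$)
$\sqrt{E + P{\left(87,b \right)}} = \sqrt{3 i \sqrt{4546} + \left(186 + 2 \cdot 87\right)} = \sqrt{3 i \sqrt{4546} + \left(186 + 174\right)} = \sqrt{3 i \sqrt{4546} + 360} = \sqrt{360 + 3 i \sqrt{4546}}$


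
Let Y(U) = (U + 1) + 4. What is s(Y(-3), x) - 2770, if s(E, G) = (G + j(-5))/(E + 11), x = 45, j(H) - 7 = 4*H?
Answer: -35978/13 ≈ -2767.5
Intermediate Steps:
j(H) = 7 + 4*H
Y(U) = 5 + U (Y(U) = (1 + U) + 4 = 5 + U)
s(E, G) = (-13 + G)/(11 + E) (s(E, G) = (G + (7 + 4*(-5)))/(E + 11) = (G + (7 - 20))/(11 + E) = (G - 13)/(11 + E) = (-13 + G)/(11 + E))
s(Y(-3), x) - 2770 = (-13 + 45)/(11 + (5 - 3)) - 2770 = 32/(11 + 2) - 2770 = 32/13 - 2770 = -35978/13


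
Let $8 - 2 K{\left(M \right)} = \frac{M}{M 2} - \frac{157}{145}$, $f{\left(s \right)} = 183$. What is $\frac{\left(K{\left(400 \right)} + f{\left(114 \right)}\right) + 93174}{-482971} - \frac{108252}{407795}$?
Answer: $- \frac{10481161963163}{22846566437620} \approx -0.45876$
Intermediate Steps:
$K{\left(M \right)} = \frac{2489}{580}$ ($K{\left(M \right)} = 4 - \frac{\frac{M}{M 2} - \frac{157}{145}}{2} = 4 - \frac{\frac{M}{2 M} - \frac{157}{145}}{2} = 4 - \frac{M \frac{1}{2 M} - \frac{157}{145}}{2} = 4 - \frac{\frac{1}{2} - \frac{157}{145}}{2} = 4 - - \frac{169}{580} = 4 + \frac{169}{580} = \frac{2489}{580}$)
$\frac{\left(K{\left(400 \right)} + f{\left(114 \right)}\right) + 93174}{-482971} - \frac{108252}{407795} = \frac{\left(\frac{2489}{580} + 183\right) + 93174}{-482971} - \frac{108252}{407795} = \left(\frac{108629}{580} + 93174\right) \left(- \frac{1}{482971}\right) - \frac{108252}{407795} = \frac{54149549}{580} \left(- \frac{1}{482971}\right) - \frac{108252}{407795} = - \frac{54149549}{280123180} - \frac{108252}{407795} = - \frac{10481161963163}{22846566437620}$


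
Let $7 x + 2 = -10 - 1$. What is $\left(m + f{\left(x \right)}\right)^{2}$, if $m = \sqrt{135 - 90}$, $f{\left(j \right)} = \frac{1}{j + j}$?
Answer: $\frac{30469}{676} - \frac{21 \sqrt{5}}{13} \approx 41.46$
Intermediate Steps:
$x = - \frac{13}{7}$ ($x = - \frac{2}{7} + \frac{-10 - 1}{7} = - \frac{2}{7} + \frac{1}{7} \left(-11\right) = - \frac{2}{7} - \frac{11}{7} = - \frac{13}{7} \approx -1.8571$)
$f{\left(j \right)} = \frac{1}{2 j}$
$m = 3 \sqrt{5}$ ($m = \sqrt{45} = 3 \sqrt{5} \approx 6.7082$)
$\left(m + f{\left(x \right)}\right)^{2} = \left(3 \sqrt{5} + \frac{1}{2 \left(- \frac{13}{7}\right)}\right)^{2} = \left(3 \sqrt{5} + \frac{1}{2} \left(- \frac{7}{13}\right)\right)^{2} = \left(3 \sqrt{5} - \frac{7}{26}\right)^{2} = \left(- \frac{7}{26} + 3 \sqrt{5}\right)^{2}$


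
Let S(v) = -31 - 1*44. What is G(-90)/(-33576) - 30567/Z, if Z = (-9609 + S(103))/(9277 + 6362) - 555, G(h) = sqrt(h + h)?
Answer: 53115257/965481 - I*sqrt(5)/5596 ≈ 55.014 - 0.00039958*I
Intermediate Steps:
S(v) = -75 (S(v) = -31 - 44 = -75)
G(h) = sqrt(2)*sqrt(h) (G(h) = sqrt(2*h) = sqrt(2)*sqrt(h))
Z = -2896443/5213 (Z = (-9609 - 75)/(9277 + 6362) - 555 = -9684/15639 - 555 = -9684*1/15639 - 555 = -3228/5213 - 555 = -2896443/5213 ≈ -555.62)
G(-90)/(-33576) - 30567/Z = (sqrt(2)*sqrt(-90))/(-33576) - 30567/(-2896443/5213) = (sqrt(2)*(3*I*sqrt(10)))*(-1/33576) - 30567*(-5213/2896443) = (6*I*sqrt(5))*(-1/33576) + 53115257/965481 = -I*sqrt(5)/5596 + 53115257/965481 = 53115257/965481 - I*sqrt(5)/5596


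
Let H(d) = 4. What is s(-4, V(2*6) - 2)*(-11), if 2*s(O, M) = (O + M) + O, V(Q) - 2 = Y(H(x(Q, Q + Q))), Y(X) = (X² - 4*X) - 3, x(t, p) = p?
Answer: 121/2 ≈ 60.500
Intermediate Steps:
Y(X) = -3 + X² - 4*X
V(Q) = -1 (V(Q) = 2 + (-3 + 4² - 4*4) = 2 + (-3 + 16 - 16) = 2 - 3 = -1)
s(O, M) = O + M/2 (s(O, M) = ((O + M) + O)/2 = ((M + O) + O)/2 = (M + 2*O)/2 = O + M/2)
s(-4, V(2*6) - 2)*(-11) = (-4 + (-1 - 2)/2)*(-11) = (-4 + (½)*(-3))*(-11) = (-4 - 3/2)*(-11) = -11/2*(-11) = 121/2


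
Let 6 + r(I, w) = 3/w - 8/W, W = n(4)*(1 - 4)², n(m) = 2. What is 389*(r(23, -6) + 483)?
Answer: 3333341/18 ≈ 1.8519e+5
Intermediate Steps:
W = 18 (W = 2*(1 - 4)² = 2*(-3)² = 2*9 = 18)
r(I, w) = -58/9 + 3/w (r(I, w) = -6 + (3/w - 8/18) = -6 + (3/w - 8*1/18) = -6 + (3/w - 4/9) = -6 + (-4/9 + 3/w) = -58/9 + 3/w)
389*(r(23, -6) + 483) = 389*((-58/9 + 3/(-6)) + 483) = 389*((-58/9 + 3*(-⅙)) + 483) = 389*((-58/9 - ½) + 483) = 389*(-125/18 + 483) = 389*(8569/18) = 3333341/18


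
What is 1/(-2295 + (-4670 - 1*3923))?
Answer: -1/10888 ≈ -9.1844e-5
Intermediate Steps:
1/(-2295 + (-4670 - 1*3923)) = 1/(-2295 + (-4670 - 3923)) = 1/(-2295 - 8593) = 1/(-10888) = -1/10888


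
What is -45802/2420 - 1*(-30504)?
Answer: 36886939/1210 ≈ 30485.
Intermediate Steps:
-45802/2420 - 1*(-30504) = -45802*1/2420 + 30504 = -22901/1210 + 30504 = 36886939/1210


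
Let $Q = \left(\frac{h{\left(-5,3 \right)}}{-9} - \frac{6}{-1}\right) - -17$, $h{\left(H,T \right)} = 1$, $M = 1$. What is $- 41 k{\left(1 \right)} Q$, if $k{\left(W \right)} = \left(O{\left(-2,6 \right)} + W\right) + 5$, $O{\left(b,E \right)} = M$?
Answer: $- \frac{59122}{9} \approx -6569.1$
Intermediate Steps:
$O{\left(b,E \right)} = 1$
$Q = \frac{206}{9}$ ($Q = \left(1 \frac{1}{-9} - \frac{6}{-1}\right) - -17 = \left(1 \left(- \frac{1}{9}\right) - -6\right) + 17 = \left(- \frac{1}{9} + 6\right) + 17 = \frac{53}{9} + 17 = \frac{206}{9} \approx 22.889$)
$k{\left(W \right)} = 6 + W$ ($k{\left(W \right)} = \left(1 + W\right) + 5 = 6 + W$)
$- 41 k{\left(1 \right)} Q = - 41 \left(6 + 1\right) \frac{206}{9} = \left(-41\right) 7 \cdot \frac{206}{9} = \left(-287\right) \frac{206}{9} = - \frac{59122}{9}$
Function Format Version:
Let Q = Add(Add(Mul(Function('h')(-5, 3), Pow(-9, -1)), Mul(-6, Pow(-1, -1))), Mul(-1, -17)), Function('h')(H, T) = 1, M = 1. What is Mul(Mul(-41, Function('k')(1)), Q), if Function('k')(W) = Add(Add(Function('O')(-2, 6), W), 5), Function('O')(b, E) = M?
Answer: Rational(-59122, 9) ≈ -6569.1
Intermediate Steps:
Function('O')(b, E) = 1
Q = Rational(206, 9) (Q = Add(Add(Mul(1, Pow(-9, -1)), Mul(-6, Pow(-1, -1))), Mul(-1, -17)) = Add(Add(Mul(1, Rational(-1, 9)), Mul(-6, -1)), 17) = Add(Add(Rational(-1, 9), 6), 17) = Add(Rational(53, 9), 17) = Rational(206, 9) ≈ 22.889)
Function('k')(W) = Add(6, W) (Function('k')(W) = Add(Add(1, W), 5) = Add(6, W))
Mul(Mul(-41, Function('k')(1)), Q) = Mul(Mul(-41, Add(6, 1)), Rational(206, 9)) = Mul(Mul(-41, 7), Rational(206, 9)) = Mul(-287, Rational(206, 9)) = Rational(-59122, 9)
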